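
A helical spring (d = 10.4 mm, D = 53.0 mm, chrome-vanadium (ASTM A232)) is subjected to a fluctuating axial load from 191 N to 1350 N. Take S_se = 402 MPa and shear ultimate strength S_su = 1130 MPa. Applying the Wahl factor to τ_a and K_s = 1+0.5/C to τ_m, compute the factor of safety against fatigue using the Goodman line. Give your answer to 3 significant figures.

C = D/d = 53.0/10.4 = 5.0962; K_W = (4C−1)/(4C−4)+0.615/C = 1.3038; K_s = 1+0.5/C = 1.0981
F_a = (F_max−F_min)/2 = 579.5 N; F_m = (F_max+F_min)/2 = 770.5 N
τ_a = K_W·8F_aD/(πd³) = 1.3038 × 69.53 = 90.651 MPa
τ_m = K_s·8F_mD/(πd³) = 1.0981 × 92.446 = 101.52 MPa
Goodman: 1/n_f = τ_a/S_se + τ_m/S_su = 90.651/402 + 101.52/1130 = 0.22550 + 0.08984 = 0.31534
n_f = 1/0.31534 = 3.171

3.17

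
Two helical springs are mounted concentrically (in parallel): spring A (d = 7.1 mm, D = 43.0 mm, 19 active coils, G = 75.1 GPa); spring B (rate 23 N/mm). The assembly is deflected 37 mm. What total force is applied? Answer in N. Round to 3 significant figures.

k_A = Gd⁴/(8D³N_a) = (75.1×10³)(7.1⁴)/(8·43.0³·19) = 15.792 N/mm
Parallel: k_eq = 15.792 + 23 = 38.792 N/mm
F = k_eq·δ = 38.792·37 = 1435.3 N

1440 N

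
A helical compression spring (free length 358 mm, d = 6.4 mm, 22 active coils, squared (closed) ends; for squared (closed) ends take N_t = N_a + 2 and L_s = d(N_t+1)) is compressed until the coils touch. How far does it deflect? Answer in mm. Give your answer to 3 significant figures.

198 mm

N_t = 24; L_s = 6.4·25 = 160 mm
δ_solid = L₀ − L_s = 358 − 160 = 198 mm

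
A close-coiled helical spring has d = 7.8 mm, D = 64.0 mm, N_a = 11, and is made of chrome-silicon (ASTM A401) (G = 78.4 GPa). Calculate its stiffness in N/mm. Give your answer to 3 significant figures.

k = Gd⁴/(8D³N_a) = (78.4×10³ × 7.8⁴) / (8 × 64.0³ × 11)
  = 2.90198e+08 / 2.30687e+07 = 12.58 N/mm

12.6 N/mm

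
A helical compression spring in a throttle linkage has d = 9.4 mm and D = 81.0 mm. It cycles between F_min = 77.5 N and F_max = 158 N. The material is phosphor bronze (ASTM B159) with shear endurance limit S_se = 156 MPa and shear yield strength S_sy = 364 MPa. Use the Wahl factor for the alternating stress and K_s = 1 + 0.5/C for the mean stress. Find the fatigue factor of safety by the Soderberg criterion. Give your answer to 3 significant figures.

C = D/d = 81.0/9.4 = 8.6170; K_W = (4C−1)/(4C−4)+0.615/C = 1.1698; K_s = 1+0.5/C = 1.0580
F_a = (F_max−F_min)/2 = 40.25 N; F_m = (F_max+F_min)/2 = 117.75 N
τ_a = K_W·8F_aD/(πd³) = 1.1698 × 9.9956 = 11.693 MPa
τ_m = K_s·8F_mD/(πd³) = 1.0580 × 29.242 = 30.938 MPa
Soderberg: 1/n_f = τ_a/S_se + τ_m/S_sy = 11.693/156 + 30.938/364 = 0.07496 + 0.08500 = 0.15995
n_f = 1/0.15995 = 6.252

6.25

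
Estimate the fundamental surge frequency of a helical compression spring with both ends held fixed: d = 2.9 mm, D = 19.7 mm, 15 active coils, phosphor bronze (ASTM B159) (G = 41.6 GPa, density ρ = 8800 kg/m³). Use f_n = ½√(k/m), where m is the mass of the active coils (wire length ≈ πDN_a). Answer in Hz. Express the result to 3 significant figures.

k = Gd⁴/(8D³N_a) = (41.6×10³)(2.9⁴)/(8·19.7³·15) = 3.207 N/mm = 3207 N/m
Wire length L = πDN_a = π·19.7·15 = 928.34 mm
m = ρ·(πd²/4)·L = 8800 × 6.6052×10⁻⁶ m² × 0.92834 m = 0.05396 kg
f_n = ½√(k/m) = 0.5·√(3207/0.05396) = 0.5·√(59433) = 121.89 Hz

122 Hz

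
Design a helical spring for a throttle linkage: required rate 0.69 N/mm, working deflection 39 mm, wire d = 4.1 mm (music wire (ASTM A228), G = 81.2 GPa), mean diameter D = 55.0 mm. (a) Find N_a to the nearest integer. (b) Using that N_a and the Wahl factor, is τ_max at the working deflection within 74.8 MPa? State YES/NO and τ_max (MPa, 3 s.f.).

N_a = Gd⁴/(8D³k) = (81.2×10³)(4.1⁴)/(8·55.0³·0.69) = 24.98 → N_a = 25
Actual rate k = Gd⁴/(8D³·25) = 0.68956 N/mm
Working load F = kδ = 0.68956·39 = 26.893 N
C = 55.0/4.1 = 13.4146; K_W = (4C−1)/(4C−4)+0.615/C = 1.1063
τ_max = K_W·8FD/(πd³) = 1.1063·54.65 = 60.457 MPa
τ_max ≤ 74.8 MPa → acceptable

(a) 25 coils; (b) YES, τ_max = 60.5 MPa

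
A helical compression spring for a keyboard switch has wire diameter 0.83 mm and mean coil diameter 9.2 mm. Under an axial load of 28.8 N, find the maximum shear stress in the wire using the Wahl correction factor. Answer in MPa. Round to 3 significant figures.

1330 MPa

Spring index C = D/d = 9.2/0.83 = 11.0843
K_W = (4C−1)/(4C−4) + 0.615/C = 43.337/40.337 + 0.0555 = 1.1299
τ₀ = 8FD/(πd³) = 8·28.8·9.2/(π·0.83³) = 2119.68/1.7963 = 1180 MPa
τ_max = K·τ₀ = 1.1299 × 1180 = 1333.2 MPa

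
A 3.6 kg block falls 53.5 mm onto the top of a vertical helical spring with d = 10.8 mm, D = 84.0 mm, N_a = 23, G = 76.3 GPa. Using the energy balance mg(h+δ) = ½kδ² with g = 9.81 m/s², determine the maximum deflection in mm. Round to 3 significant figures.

k = Gd⁴/(8D³N_a) = (76.3×10³)(10.8⁴)/(8·84.0³·23) = 9.5184 N/mm
W = mg = 3.6 × 9.81 = 35.316 N
½kδ² − Wδ − Wh = 0 → δ = (W + √(W² + 2kWh))/k
δ = (35.316 + √(1247.2 + 35968.2))/9.5184 = (35.316 + 192.91)/9.5184 = 23.978 mm

24.0 mm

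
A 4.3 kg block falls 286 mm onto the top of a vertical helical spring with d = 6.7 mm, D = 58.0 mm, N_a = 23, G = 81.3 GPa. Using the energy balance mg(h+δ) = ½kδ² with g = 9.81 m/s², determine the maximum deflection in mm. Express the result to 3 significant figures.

82.5 mm

k = Gd⁴/(8D³N_a) = (81.3×10³)(6.7⁴)/(8·58.0³·23) = 4.5634 N/mm
W = mg = 4.3 × 9.81 = 42.183 N
½kδ² − Wδ − Wh = 0 → δ = (W + √(W² + 2kWh))/k
δ = (42.183 + √(1779.4 + 110109))/4.5634 = (42.183 + 334.5)/4.5634 = 82.544 mm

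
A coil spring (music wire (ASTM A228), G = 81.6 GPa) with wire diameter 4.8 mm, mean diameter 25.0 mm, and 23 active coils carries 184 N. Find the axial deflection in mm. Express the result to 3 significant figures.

12.2 mm

k = Gd⁴/(8D³N_a) = (81.6×10³)(4.8⁴)/(8·25.0³·23) = 15.067 N/mm
δ = F/k = 184 / 15.067 = 12.212 mm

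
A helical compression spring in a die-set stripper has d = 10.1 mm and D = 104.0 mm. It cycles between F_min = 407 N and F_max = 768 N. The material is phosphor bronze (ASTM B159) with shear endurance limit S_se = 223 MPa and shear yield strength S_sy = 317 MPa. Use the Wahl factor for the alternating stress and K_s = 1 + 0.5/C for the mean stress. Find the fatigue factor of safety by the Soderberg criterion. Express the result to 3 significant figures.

C = D/d = 104.0/10.1 = 10.2970; K_W = (4C−1)/(4C−4)+0.615/C = 1.1404; K_s = 1+0.5/C = 1.0486
F_a = (F_max−F_min)/2 = 180.5 N; F_m = (F_max+F_min)/2 = 587.5 N
τ_a = K_W·8F_aD/(πd³) = 1.1404 × 46.397 = 52.911 MPa
τ_m = K_s·8F_mD/(πd³) = 1.0486 × 151.01 = 158.35 MPa
Soderberg: 1/n_f = τ_a/S_se + τ_m/S_sy = 52.911/223 + 158.35/317 = 0.23727 + 0.49952 = 0.73678
n_f = 1/0.73678 = 1.357

1.36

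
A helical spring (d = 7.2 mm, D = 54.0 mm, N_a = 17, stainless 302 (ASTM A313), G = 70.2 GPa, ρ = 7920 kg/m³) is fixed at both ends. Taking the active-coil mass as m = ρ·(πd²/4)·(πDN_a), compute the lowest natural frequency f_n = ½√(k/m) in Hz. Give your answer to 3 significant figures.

48.7 Hz

k = Gd⁴/(8D³N_a) = (70.2×10³)(7.2⁴)/(8·54.0³·17) = 8.8094 N/mm = 8809.4 N/m
Wire length L = πDN_a = π·54.0·17 = 2884 mm
m = ρ·(πd²/4)·L = 7920 × 40.715×10⁻⁶ m² × 2.884 m = 0.92998 kg
f_n = ½√(k/m) = 0.5·√(8809.4/0.92998) = 0.5·√(9472.7) = 48.664 Hz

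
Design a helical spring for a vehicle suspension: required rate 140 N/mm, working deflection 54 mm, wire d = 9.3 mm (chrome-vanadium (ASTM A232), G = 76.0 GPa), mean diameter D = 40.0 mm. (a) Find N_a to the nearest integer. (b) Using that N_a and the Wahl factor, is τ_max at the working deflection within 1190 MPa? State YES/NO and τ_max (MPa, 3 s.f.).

N_a = Gd⁴/(8D³k) = (76.0×10³)(9.3⁴)/(8·40.0³·140) = 7.931 → N_a = 8
Actual rate k = Gd⁴/(8D³·8) = 138.8 N/mm
Working load F = kδ = 138.8·54 = 7495.1 N
C = 40.0/9.3 = 4.3011; K_W = (4C−1)/(4C−4)+0.615/C = 1.3702
τ_max = K_W·8FD/(πd³) = 1.3702·949.14 = 1300.5 MPa
τ_max > 1190 MPa → exceeds allowable

(a) 8 coils; (b) NO, τ_max = 1300 MPa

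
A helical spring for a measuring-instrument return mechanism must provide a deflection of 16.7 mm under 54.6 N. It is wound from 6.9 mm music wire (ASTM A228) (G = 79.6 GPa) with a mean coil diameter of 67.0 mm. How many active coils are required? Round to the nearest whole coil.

23

Required rate k = F/δ = 54.6/16.7 = 3.2695 N/mm
N_a = Gd⁴/(8D³k) = (79.6×10³ × 6.9⁴)/(8 × 67.0³ × 3.2695)
    = 1.8043e+08 / 7.86666e+06 = 22.94 → 23 coils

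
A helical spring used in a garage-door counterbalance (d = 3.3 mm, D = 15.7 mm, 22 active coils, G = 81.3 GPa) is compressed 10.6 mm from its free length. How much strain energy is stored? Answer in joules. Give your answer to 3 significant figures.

0.795 J

k = Gd⁴/(8D³N_a) = (81.3×10³)(3.3⁴)/(8·15.7³·22) = 14.156 N/mm
U = ½kδ² = 0.5 × 14.156 × 10.6² = 795.27 N·mm = 0.79527 J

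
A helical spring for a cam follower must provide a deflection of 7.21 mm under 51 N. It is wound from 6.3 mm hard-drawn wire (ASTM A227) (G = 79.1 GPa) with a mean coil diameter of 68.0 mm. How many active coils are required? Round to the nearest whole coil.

Required rate k = F/δ = 51/7.21 = 7.0735 N/mm
N_a = Gd⁴/(8D³k) = (79.1×10³ × 6.3⁴)/(8 × 68.0³ × 7.0735)
    = 1.24606e+08 / 1.77931e+07 = 7.003 → 7 coils

7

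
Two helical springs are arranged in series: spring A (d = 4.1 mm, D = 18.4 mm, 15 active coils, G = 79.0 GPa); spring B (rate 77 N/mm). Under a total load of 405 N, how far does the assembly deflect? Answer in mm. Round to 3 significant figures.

k_A = Gd⁴/(8D³N_a) = (79.0×10³)(4.1⁴)/(8·18.4³·15) = 29.863 N/mm
Series: 1/k_eq = 1/29.863 + 1/77 = 0.046474; k_eq = 21.518 N/mm
δ = F/k_eq = 405/21.518 = 18.822 mm

18.8 mm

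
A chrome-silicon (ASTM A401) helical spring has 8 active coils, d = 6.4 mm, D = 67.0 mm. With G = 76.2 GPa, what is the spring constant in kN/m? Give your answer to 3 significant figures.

k = Gd⁴/(8D³N_a) = (76.2×10³ × 6.4⁴) / (8 × 67.0³ × 8)
  = 1.27842e+08 / 1.92488e+07 = 6.6416 N/mm

6.64 kN/m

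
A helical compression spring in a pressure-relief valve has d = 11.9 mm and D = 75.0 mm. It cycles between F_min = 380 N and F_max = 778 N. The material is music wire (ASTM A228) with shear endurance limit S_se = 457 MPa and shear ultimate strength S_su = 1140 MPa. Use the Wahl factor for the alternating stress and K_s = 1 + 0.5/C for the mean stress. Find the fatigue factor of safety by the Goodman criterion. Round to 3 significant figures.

8.11

C = D/d = 75.0/11.9 = 6.3025; K_W = (4C−1)/(4C−4)+0.615/C = 1.2390; K_s = 1+0.5/C = 1.0793
F_a = (F_max−F_min)/2 = 199 N; F_m = (F_max+F_min)/2 = 579 N
τ_a = K_W·8F_aD/(πd³) = 1.2390 × 22.553 = 27.944 MPa
τ_m = K_s·8F_mD/(πd³) = 1.0793 × 65.62 = 70.826 MPa
Goodman: 1/n_f = τ_a/S_se + τ_m/S_su = 27.944/457 + 70.826/1140 = 0.06115 + 0.06213 = 0.12328
n_f = 1/0.12328 = 8.112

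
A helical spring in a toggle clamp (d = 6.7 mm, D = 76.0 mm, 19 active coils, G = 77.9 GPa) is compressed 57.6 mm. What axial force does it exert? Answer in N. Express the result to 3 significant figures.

k = Gd⁴/(8D³N_a) = (77.9×10³)(6.7⁴)/(8·76.0³·19) = 2.3526 N/mm
F = k·δ = 2.3526 × 57.6 = 135.51 N

136 N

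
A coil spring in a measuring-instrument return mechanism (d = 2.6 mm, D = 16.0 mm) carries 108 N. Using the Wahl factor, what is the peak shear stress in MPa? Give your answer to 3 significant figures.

Spring index C = D/d = 16.0/2.6 = 6.1538
K_W = (4C−1)/(4C−4) + 0.615/C = 23.615/20.615 + 0.0999 = 1.2455
τ₀ = 8FD/(πd³) = 8·108·16.0/(π·2.6³) = 13824/55.217 = 250.36 MPa
τ_max = K·τ₀ = 1.2455 × 250.36 = 311.81 MPa

312 MPa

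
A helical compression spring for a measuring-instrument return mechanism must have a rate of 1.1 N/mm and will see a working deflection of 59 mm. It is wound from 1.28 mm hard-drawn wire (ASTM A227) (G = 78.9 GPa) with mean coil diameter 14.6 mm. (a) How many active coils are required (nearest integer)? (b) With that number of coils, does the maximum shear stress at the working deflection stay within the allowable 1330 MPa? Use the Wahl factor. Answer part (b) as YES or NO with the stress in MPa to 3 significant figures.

(a) 8 coils; (b) YES, τ_max = 1250 MPa

N_a = Gd⁴/(8D³k) = (78.9×10³)(1.28⁴)/(8·14.6³·1.1) = 7.733 → N_a = 8
Actual rate k = Gd⁴/(8D³·8) = 1.0634 N/mm
Working load F = kδ = 1.0634·59 = 62.738 N
C = 14.6/1.28 = 11.4062; K_W = (4C−1)/(4C−4)+0.615/C = 1.1260
τ_max = K_W·8FD/(πd³) = 1.1260·1112.2 = 1252.4 MPa
τ_max ≤ 1330 MPa → acceptable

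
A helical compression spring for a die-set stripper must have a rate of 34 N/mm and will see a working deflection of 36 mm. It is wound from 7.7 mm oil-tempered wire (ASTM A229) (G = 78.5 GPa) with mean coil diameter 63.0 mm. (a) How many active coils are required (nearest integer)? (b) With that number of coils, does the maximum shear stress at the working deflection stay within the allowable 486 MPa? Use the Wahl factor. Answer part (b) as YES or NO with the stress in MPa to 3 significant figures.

N_a = Gd⁴/(8D³k) = (78.5×10³)(7.7⁴)/(8·63.0³·34) = 4.057 → N_a = 4
Actual rate k = Gd⁴/(8D³·4) = 34.487 N/mm
Working load F = kδ = 34.487·36 = 1241.5 N
C = 63.0/7.7 = 8.1818; K_W = (4C−1)/(4C−4)+0.615/C = 1.1796
τ_max = K_W·8FD/(πd³) = 1.1796·436.29 = 514.64 MPa
τ_max > 486 MPa → exceeds allowable

(a) 4 coils; (b) NO, τ_max = 515 MPa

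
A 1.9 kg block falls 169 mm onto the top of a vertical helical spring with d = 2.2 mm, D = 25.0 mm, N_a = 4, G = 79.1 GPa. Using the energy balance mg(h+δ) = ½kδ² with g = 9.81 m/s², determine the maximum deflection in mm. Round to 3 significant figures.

46.6 mm

k = Gd⁴/(8D³N_a) = (79.1×10³)(2.2⁴)/(8·25.0³·4) = 3.7059 N/mm
W = mg = 1.9 × 9.81 = 18.639 N
½kδ² − Wδ − Wh = 0 → δ = (W + √(W² + 2kWh))/k
δ = (18.639 + √(347.41 + 23347.3))/3.7059 = (18.639 + 153.93)/3.7059 = 46.566 mm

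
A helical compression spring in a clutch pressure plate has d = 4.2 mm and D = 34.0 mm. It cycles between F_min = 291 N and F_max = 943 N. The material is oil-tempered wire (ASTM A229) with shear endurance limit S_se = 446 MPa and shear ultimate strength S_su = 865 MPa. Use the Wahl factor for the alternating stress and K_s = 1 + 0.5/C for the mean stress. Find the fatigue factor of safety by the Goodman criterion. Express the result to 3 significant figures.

C = D/d = 34.0/4.2 = 8.0952; K_W = (4C−1)/(4C−4)+0.615/C = 1.1817; K_s = 1+0.5/C = 1.0618
F_a = (F_max−F_min)/2 = 326 N; F_m = (F_max+F_min)/2 = 617 N
τ_a = K_W·8F_aD/(πd³) = 1.1817 × 380.97 = 450.18 MPa
τ_m = K_s·8F_mD/(πd³) = 1.0618 × 721.03 = 765.57 MPa
Goodman: 1/n_f = τ_a/S_se + τ_m/S_su = 450.18/446 + 765.57/865 = 1.00937 + 0.88505 = 1.8944
n_f = 1/1.8944 = 0.5279

0.528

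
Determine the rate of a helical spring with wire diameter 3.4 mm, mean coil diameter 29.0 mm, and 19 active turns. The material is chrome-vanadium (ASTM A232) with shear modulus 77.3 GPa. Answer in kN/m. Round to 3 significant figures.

2.79 kN/m

k = Gd⁴/(8D³N_a) = (77.3×10³ × 3.4⁴) / (8 × 29.0³ × 19)
  = 1.03299e+07 / 3.70713e+06 = 2.7865 N/mm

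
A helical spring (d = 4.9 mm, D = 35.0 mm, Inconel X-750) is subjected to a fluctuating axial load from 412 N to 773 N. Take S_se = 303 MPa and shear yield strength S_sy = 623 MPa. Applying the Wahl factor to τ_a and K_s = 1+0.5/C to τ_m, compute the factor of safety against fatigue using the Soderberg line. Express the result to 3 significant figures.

C = D/d = 35.0/4.9 = 7.1429; K_W = (4C−1)/(4C−4)+0.615/C = 1.2082; K_s = 1+0.5/C = 1.0700
F_a = (F_max−F_min)/2 = 180.5 N; F_m = (F_max+F_min)/2 = 592.5 N
τ_a = K_W·8F_aD/(πd³) = 1.2082 × 136.74 = 165.21 MPa
τ_m = K_s·8F_mD/(πd³) = 1.0700 × 448.86 = 480.28 MPa
Soderberg: 1/n_f = τ_a/S_se + τ_m/S_sy = 165.21/303 + 480.28/623 = 0.54524 + 0.77091 = 1.3162
n_f = 1/1.3162 = 0.7598

0.760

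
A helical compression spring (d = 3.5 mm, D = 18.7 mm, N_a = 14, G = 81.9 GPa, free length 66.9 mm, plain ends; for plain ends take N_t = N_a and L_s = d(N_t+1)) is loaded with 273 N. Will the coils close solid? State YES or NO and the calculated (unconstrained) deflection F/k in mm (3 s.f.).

k = Gd⁴/(8D³N_a) = (81.9×10³)(3.5⁴)/(8·18.7³·14) = 16.781 N/mm
N_t = 14; L_s = 3.5·15 = 52.5 mm; δ_solid = L₀ − L_s = 66.9 − 52.5 = 14.4 mm
δ = F/k = 273/16.781 = 16.269 mm
δ ≥ δ_solid → spring goes solid

YES, δ = 16.3 mm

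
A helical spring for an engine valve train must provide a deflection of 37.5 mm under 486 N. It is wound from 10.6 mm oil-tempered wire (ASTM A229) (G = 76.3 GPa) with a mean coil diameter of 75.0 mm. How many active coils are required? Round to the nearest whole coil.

Required rate k = F/δ = 486/37.5 = 12.96 N/mm
N_a = Gd⁴/(8D³k) = (76.3×10³ × 10.6⁴)/(8 × 75.0³ × 12.96)
    = 9.6327e+08 / 4.374e+07 = 22.02 → 22 coils

22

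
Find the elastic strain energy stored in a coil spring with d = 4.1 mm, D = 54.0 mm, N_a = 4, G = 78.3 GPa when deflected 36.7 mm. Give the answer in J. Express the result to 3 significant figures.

k = Gd⁴/(8D³N_a) = (78.3×10³)(4.1⁴)/(8·54.0³·4) = 4.391 N/mm
U = ½kδ² = 0.5 × 4.391 × 36.7² = 2957.1 N·mm = 2.9571 J

2.96 J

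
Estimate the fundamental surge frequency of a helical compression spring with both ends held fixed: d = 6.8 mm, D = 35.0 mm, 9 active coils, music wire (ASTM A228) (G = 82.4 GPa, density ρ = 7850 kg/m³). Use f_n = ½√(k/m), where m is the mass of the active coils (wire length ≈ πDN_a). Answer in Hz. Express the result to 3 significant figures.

k = Gd⁴/(8D³N_a) = (82.4×10³)(6.8⁴)/(8·35.0³·9) = 57.072 N/mm = 57072 N/m
Wire length L = πDN_a = π·35.0·9 = 989.6 mm
m = ρ·(πd²/4)·L = 7850 × 36.317×10⁻⁶ m² × 0.9896 m = 0.28212 kg
f_n = ½√(k/m) = 0.5·√(57072/0.28212) = 0.5·√(2.023e+05) = 224.89 Hz

225 Hz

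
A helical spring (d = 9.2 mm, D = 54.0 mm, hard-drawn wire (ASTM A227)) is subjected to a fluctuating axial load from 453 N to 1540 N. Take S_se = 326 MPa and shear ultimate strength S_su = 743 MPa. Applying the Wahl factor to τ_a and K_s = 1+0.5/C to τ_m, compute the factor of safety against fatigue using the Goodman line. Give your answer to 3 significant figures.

C = D/d = 54.0/9.2 = 5.8696; K_W = (4C−1)/(4C−4)+0.615/C = 1.2588; K_s = 1+0.5/C = 1.0852
F_a = (F_max−F_min)/2 = 543.5 N; F_m = (F_max+F_min)/2 = 996.5 N
τ_a = K_W·8F_aD/(πd³) = 1.2588 × 95.978 = 120.82 MPa
τ_m = K_s·8F_mD/(πd³) = 1.0852 × 175.97 = 190.96 MPa
Goodman: 1/n_f = τ_a/S_se + τ_m/S_su = 120.82/326 + 190.96/743 = 0.37060 + 0.25702 = 0.62762
n_f = 1/0.62762 = 1.593

1.59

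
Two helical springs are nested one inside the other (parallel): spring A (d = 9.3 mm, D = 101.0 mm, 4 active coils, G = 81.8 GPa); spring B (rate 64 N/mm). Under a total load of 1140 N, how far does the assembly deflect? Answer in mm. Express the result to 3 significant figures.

13.8 mm

k_A = Gd⁴/(8D³N_a) = (81.8×10³)(9.3⁴)/(8·101.0³·4) = 18.56 N/mm
Parallel: k_eq = 18.56 + 64 = 82.56 N/mm
δ = F/k_eq = 1140/82.56 = 13.808 mm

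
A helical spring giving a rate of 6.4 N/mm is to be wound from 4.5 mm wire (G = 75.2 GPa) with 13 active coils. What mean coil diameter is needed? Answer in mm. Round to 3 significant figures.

35.9 mm

D = (Gd⁴/(8N_a·k))^(1/3) = (75.2×10³·4.5⁴/(8·13·6.4))^(1/3)
  = (46329.2)^(1/3) = 35.9157 mm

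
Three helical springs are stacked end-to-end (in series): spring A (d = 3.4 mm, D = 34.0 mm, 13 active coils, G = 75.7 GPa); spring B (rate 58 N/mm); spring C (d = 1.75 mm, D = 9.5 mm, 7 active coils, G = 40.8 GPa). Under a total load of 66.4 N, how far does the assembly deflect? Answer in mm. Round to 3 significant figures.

36.3 mm

k_A = Gd⁴/(8D³N_a) = (75.7×10³)(3.4⁴)/(8·34.0³·13) = 2.4748 N/mm
k_C = Gd⁴/(8D³N_a) = (40.8×10³)(1.75⁴)/(8·9.5³·7) = 7.9699 N/mm
Series: 1/k_eq = 1/2.4748 + 1/58 + 1/7.9699 = 0.54679; k_eq = 1.8289 N/mm
δ = F/k_eq = 66.4/1.8289 = 36.307 mm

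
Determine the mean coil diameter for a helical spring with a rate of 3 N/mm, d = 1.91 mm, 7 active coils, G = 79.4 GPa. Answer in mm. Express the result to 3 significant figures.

18.5 mm

D = (Gd⁴/(8N_a·k))^(1/3) = (79.4×10³·1.91⁴/(8·7·3))^(1/3)
  = (6289.91)^(1/3) = 18.4593 mm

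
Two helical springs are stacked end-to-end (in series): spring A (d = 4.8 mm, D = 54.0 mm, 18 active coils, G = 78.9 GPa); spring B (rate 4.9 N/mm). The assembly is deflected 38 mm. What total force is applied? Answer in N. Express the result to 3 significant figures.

k_A = Gd⁴/(8D³N_a) = (78.9×10³)(4.8⁴)/(8·54.0³·18) = 1.8471 N/mm
Series: 1/k_eq = 1/1.8471 + 1/4.9 = 0.74546; k_eq = 1.3415 N/mm
F = k_eq·δ = 1.3415·38 = 50.975 N

51.0 N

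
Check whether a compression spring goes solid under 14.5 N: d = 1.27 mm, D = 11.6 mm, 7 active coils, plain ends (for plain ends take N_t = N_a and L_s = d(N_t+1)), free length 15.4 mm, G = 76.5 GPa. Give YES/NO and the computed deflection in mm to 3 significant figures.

k = Gd⁴/(8D³N_a) = (76.5×10³)(1.27⁴)/(8·11.6³·7) = 2.2767 N/mm
N_t = 7; L_s = 1.27·8 = 10.16 mm; δ_solid = L₀ − L_s = 15.4 − 10.16 = 5.24 mm
δ = F/k = 14.5/2.2767 = 6.3687 mm
δ ≥ δ_solid → spring goes solid

YES, δ = 6.37 mm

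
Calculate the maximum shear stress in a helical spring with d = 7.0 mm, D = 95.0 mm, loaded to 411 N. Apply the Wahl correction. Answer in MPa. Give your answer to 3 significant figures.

320 MPa

Spring index C = D/d = 95.0/7.0 = 13.5714
K_W = (4C−1)/(4C−4) + 0.615/C = 53.286/50.286 + 0.0453 = 1.1050
τ₀ = 8FD/(πd³) = 8·411·95.0/(π·7.0³) = 312360/1077.6 = 289.88 MPa
τ_max = K·τ₀ = 1.1050 × 289.88 = 320.31 MPa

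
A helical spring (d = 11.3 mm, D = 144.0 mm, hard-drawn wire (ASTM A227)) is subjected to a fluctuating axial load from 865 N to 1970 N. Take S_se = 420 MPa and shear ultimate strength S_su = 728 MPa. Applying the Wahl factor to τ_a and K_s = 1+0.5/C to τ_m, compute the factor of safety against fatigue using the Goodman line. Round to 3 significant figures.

C = D/d = 144.0/11.3 = 12.7434; K_W = (4C−1)/(4C−4)+0.615/C = 1.1121; K_s = 1+0.5/C = 1.0392
F_a = (F_max−F_min)/2 = 552.5 N; F_m = (F_max+F_min)/2 = 1417.5 N
τ_a = K_W·8F_aD/(πd³) = 1.1121 × 140.41 = 156.15 MPa
τ_m = K_s·8F_mD/(πd³) = 1.0392 × 360.24 = 374.37 MPa
Goodman: 1/n_f = τ_a/S_se + τ_m/S_su = 156.15/420 + 374.37/728 = 0.37180 + 0.51425 = 0.88604
n_f = 1/0.88604 = 1.129

1.13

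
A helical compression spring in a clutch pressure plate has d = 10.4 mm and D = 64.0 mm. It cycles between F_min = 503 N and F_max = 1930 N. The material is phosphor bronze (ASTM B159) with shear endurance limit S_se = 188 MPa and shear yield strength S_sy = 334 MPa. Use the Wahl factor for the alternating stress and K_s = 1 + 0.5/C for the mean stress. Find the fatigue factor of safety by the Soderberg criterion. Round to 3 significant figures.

C = D/d = 64.0/10.4 = 6.1538; K_W = (4C−1)/(4C−4)+0.615/C = 1.2455; K_s = 1+0.5/C = 1.0813
F_a = (F_max−F_min)/2 = 713.5 N; F_m = (F_max+F_min)/2 = 1216.5 N
τ_a = K_W·8F_aD/(πd³) = 1.2455 × 103.37 = 128.75 MPa
τ_m = K_s·8F_mD/(πd³) = 1.0813 × 176.25 = 190.57 MPa
Soderberg: 1/n_f = τ_a/S_se + τ_m/S_sy = 128.75/188 + 190.57/334 = 0.68483 + 0.57057 = 1.2554
n_f = 1/1.2554 = 0.7966

0.797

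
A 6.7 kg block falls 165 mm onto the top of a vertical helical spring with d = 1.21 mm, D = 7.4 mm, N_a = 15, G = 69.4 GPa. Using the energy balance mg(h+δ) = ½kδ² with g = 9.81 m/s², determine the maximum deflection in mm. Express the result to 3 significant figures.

108 mm

k = Gd⁴/(8D³N_a) = (69.4×10³)(1.21⁴)/(8·7.4³·15) = 3.0593 N/mm
W = mg = 6.7 × 9.81 = 65.727 N
½kδ² − Wδ − Wh = 0 → δ = (W + √(W² + 2kWh))/k
δ = (65.727 + √(4320 + 66356.3))/3.0593 = (65.727 + 265.85)/3.0593 = 108.38 mm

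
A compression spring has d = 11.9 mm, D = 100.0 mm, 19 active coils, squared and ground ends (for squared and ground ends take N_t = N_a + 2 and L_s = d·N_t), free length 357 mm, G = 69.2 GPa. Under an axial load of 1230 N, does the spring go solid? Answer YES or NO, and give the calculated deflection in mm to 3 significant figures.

YES, δ = 135 mm

k = Gd⁴/(8D³N_a) = (69.2×10³)(11.9⁴)/(8·100.0³·19) = 9.1296 N/mm
N_t = 21; L_s = 11.9·21 = 249.9 mm; δ_solid = L₀ − L_s = 357 − 249.9 = 107.1 mm
δ = F/k = 1230/9.1296 = 134.73 mm
δ ≥ δ_solid → spring goes solid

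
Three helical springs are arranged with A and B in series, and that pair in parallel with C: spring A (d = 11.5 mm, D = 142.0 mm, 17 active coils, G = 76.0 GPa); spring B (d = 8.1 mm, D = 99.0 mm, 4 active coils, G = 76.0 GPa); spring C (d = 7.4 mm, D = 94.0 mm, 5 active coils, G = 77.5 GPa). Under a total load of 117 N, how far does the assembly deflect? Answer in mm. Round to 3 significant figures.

k_A = Gd⁴/(8D³N_a) = (76.0×10³)(11.5⁴)/(8·142.0³·17) = 3.4135 N/mm
k_B = Gd⁴/(8D³N_a) = (76.0×10³)(8.1⁴)/(8·99.0³·4) = 10.537 N/mm
k_C = Gd⁴/(8D³N_a) = (77.5×10³)(7.4⁴)/(8·94.0³·5) = 6.995 N/mm
Springs A,B series: k_AB = 1/(1/3.4135+1/10.537) = 2.5782 N/mm; parallel with C: k_eq = 2.5782+6.995 = 9.5732 N/mm
δ = F/k_eq = 117/9.5732 = 12.222 mm

12.2 mm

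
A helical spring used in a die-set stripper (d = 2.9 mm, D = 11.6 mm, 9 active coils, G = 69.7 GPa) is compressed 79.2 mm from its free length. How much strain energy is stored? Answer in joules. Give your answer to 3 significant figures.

k = Gd⁴/(8D³N_a) = (69.7×10³)(2.9⁴)/(8·11.6³·9) = 43.865 N/mm
U = ½kδ² = 0.5 × 43.865 × 79.2² = 1.3757e+05 N·mm = 137.57 J

138 J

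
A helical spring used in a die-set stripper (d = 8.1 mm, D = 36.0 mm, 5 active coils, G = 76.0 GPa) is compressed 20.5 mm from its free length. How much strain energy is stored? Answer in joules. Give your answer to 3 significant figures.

k = Gd⁴/(8D³N_a) = (76.0×10³)(8.1⁴)/(8·36.0³·5) = 175.3 N/mm
U = ½kδ² = 0.5 × 175.3 × 20.5² = 36835 N·mm = 36.835 J

36.8 J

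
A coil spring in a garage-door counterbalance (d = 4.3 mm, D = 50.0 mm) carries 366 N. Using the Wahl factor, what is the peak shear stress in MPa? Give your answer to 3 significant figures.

Spring index C = D/d = 50.0/4.3 = 11.6279
K_W = (4C−1)/(4C−4) + 0.615/C = 45.512/42.512 + 0.0529 = 1.1235
τ₀ = 8FD/(πd³) = 8·366·50.0/(π·4.3³) = 146400/249.78 = 586.12 MPa
τ_max = K·τ₀ = 1.1235 × 586.12 = 658.48 MPa

658 MPa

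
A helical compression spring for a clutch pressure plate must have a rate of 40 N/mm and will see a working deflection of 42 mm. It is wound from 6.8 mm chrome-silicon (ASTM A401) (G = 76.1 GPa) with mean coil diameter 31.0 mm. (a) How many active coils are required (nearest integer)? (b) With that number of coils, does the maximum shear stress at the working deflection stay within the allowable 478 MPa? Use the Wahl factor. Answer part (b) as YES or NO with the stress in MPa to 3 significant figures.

(a) 17 coils; (b) NO, τ_max = 570 MPa

N_a = Gd⁴/(8D³k) = (76.1×10³)(6.8⁴)/(8·31.0³·40) = 17.07 → N_a = 17
Actual rate k = Gd⁴/(8D³·17) = 40.16 N/mm
Working load F = kδ = 40.16·42 = 1686.7 N
C = 31.0/6.8 = 4.5588; K_W = (4C−1)/(4C−4)+0.615/C = 1.3456
τ_max = K_W·8FD/(πd³) = 1.3456·423.47 = 569.84 MPa
τ_max > 478 MPa → exceeds allowable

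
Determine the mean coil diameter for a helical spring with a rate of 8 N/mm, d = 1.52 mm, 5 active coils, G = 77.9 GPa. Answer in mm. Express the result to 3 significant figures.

D = (Gd⁴/(8N_a·k))^(1/3) = (77.9×10³·1.52⁴/(8·5·8))^(1/3)
  = (1299.46)^(1/3) = 10.9124 mm

10.9 mm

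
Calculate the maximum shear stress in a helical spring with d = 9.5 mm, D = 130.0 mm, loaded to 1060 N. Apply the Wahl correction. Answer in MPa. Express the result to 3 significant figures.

Spring index C = D/d = 130.0/9.5 = 13.6842
K_W = (4C−1)/(4C−4) + 0.615/C = 53.737/50.737 + 0.0449 = 1.1041
τ₀ = 8FD/(πd³) = 8·1060·130.0/(π·9.5³) = 1.1024e+06/2693.5 = 409.28 MPa
τ_max = K·τ₀ = 1.1041 × 409.28 = 451.87 MPa

452 MPa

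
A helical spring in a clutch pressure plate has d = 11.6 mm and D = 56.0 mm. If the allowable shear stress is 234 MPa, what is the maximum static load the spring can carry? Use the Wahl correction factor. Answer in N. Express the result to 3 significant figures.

1940 N

C = D/d = 56.0/11.6 = 4.8276
K_W = (4C−1)/(4C−4) + 0.615/C = 18.310/15.310 + 0.1274 = 1.3233
τ_max = K·8FD/(πd³) → F_max = τ_allow·πd³/(8DK)
F_max = 234·π·11.6³/(8·56.0·1.3233) = 1.1475e+06/592.86 = 1935.5 N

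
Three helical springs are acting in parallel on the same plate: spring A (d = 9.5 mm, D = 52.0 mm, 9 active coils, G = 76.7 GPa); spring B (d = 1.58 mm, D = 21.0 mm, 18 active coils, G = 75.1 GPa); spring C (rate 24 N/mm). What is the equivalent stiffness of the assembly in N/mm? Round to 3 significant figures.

86.1 N/mm

k_A = Gd⁴/(8D³N_a) = (76.7×10³)(9.5⁴)/(8·52.0³·9) = 61.709 N/mm
k_B = Gd⁴/(8D³N_a) = (75.1×10³)(1.58⁴)/(8·21.0³·18) = 0.35095 N/mm
Parallel: k_eq = 61.709 + 0.35095 + 24 = 86.06 N/mm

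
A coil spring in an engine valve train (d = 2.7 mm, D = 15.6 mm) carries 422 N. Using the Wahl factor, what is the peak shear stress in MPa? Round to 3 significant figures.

1080 MPa

Spring index C = D/d = 15.6/2.7 = 5.7778
K_W = (4C−1)/(4C−4) + 0.615/C = 22.111/19.111 + 0.1064 = 1.2634
τ₀ = 8FD/(πd³) = 8·422·15.6/(π·2.7³) = 52665.6/61.836 = 851.7 MPa
τ_max = K·τ₀ = 1.2634 × 851.7 = 1076.1 MPa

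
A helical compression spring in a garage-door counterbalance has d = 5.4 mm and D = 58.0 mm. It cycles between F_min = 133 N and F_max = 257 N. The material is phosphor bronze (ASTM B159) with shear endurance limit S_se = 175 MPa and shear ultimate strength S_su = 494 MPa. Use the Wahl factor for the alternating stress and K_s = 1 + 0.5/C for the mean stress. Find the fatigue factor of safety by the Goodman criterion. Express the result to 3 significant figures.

C = D/d = 58.0/5.4 = 10.7407; K_W = (4C−1)/(4C−4)+0.615/C = 1.1343; K_s = 1+0.5/C = 1.0466
F_a = (F_max−F_min)/2 = 62 N; F_m = (F_max+F_min)/2 = 195 N
τ_a = K_W·8F_aD/(πd³) = 1.1343 × 58.154 = 65.961 MPa
τ_m = K_s·8F_mD/(πd³) = 1.0466 × 182.9 = 191.42 MPa
Goodman: 1/n_f = τ_a/S_se + τ_m/S_su = 65.961/175 + 191.42/494 = 0.37692 + 0.38749 = 0.76441
n_f = 1/0.76441 = 1.308

1.31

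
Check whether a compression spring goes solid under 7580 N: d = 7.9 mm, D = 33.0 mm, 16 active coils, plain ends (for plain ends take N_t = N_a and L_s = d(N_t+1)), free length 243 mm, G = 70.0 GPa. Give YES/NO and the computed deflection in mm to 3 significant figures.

YES, δ = 128 mm

k = Gd⁴/(8D³N_a) = (70.0×10³)(7.9⁴)/(8·33.0³·16) = 59.273 N/mm
N_t = 16; L_s = 7.9·17 = 134.3 mm; δ_solid = L₀ − L_s = 243 − 134.3 = 108.7 mm
δ = F/k = 7580/59.273 = 127.88 mm
δ ≥ δ_solid → spring goes solid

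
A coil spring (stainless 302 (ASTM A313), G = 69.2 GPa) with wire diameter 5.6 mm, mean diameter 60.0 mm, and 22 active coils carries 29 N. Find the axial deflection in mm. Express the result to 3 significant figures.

k = Gd⁴/(8D³N_a) = (69.2×10³)(5.6⁴)/(8·60.0³·22) = 1.7902 N/mm
δ = F/k = 29 / 1.7902 = 16.2 mm

16.2 mm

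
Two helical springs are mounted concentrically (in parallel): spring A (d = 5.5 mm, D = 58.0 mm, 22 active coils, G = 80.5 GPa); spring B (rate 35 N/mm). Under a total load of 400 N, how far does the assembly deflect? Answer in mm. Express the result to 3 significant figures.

k_A = Gd⁴/(8D³N_a) = (80.5×10³)(5.5⁴)/(8·58.0³·22) = 2.1451 N/mm
Parallel: k_eq = 2.1451 + 35 = 37.145 N/mm
δ = F/k_eq = 400/37.145 = 10.769 mm

10.8 mm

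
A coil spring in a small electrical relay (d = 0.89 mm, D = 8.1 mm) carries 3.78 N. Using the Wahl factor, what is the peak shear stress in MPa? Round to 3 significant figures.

128 MPa

Spring index C = D/d = 8.1/0.89 = 9.1011
K_W = (4C−1)/(4C−4) + 0.615/C = 35.404/32.404 + 0.0676 = 1.1602
τ₀ = 8FD/(πd³) = 8·3.78·8.1/(π·0.89³) = 244.944/2.2147 = 110.6 MPa
τ_max = K·τ₀ = 1.1602 × 110.6 = 128.31 MPa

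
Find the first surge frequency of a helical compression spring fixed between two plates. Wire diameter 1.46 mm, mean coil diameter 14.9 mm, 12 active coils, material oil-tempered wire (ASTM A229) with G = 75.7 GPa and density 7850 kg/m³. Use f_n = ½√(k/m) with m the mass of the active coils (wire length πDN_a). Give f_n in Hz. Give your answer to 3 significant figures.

192 Hz

k = Gd⁴/(8D³N_a) = (75.7×10³)(1.46⁴)/(8·14.9³·12) = 1.0831 N/mm = 1083.1 N/m
Wire length L = πDN_a = π·14.9·12 = 561.72 mm
m = ρ·(πd²/4)·L = 7850 × 1.6742×10⁻⁶ m² × 0.56172 m = 0.0073821 kg
f_n = ½√(k/m) = 0.5·√(1083.1/0.0073821) = 0.5·√(1.4672e+05) = 191.52 Hz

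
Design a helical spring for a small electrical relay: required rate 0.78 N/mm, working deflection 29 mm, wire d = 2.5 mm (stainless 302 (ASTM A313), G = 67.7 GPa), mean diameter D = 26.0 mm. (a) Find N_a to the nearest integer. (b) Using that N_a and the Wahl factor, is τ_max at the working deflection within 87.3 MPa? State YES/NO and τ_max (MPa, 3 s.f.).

(a) 24 coils; (b) NO, τ_max = 110 MPa

N_a = Gd⁴/(8D³k) = (67.7×10³)(2.5⁴)/(8·26.0³·0.78) = 24.11 → N_a = 24
Actual rate k = Gd⁴/(8D³·24) = 0.78366 N/mm
Working load F = kδ = 0.78366·29 = 22.726 N
C = 26.0/2.5 = 10.4000; K_W = (4C−1)/(4C−4)+0.615/C = 1.1389
τ_max = K_W·8FD/(πd³) = 1.1389·96.298 = 109.68 MPa
τ_max > 87.3 MPa → exceeds allowable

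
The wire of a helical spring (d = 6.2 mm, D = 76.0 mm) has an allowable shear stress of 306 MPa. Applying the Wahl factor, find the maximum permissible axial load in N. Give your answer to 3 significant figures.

C = D/d = 76.0/6.2 = 12.2581
K_W = (4C−1)/(4C−4) + 0.615/C = 48.032/45.032 + 0.0502 = 1.1168
τ_max = K·8FD/(πd³) → F_max = τ_allow·πd³/(8DK)
F_max = 306·π·6.2³/(8·76.0·1.1168) = 2.2911e+05/679.01 = 337.42 N

337 N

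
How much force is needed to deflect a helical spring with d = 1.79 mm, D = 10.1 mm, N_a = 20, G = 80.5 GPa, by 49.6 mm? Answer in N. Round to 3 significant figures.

k = Gd⁴/(8D³N_a) = (80.5×10³)(1.79⁴)/(8·10.1³·20) = 5.0133 N/mm
F = k·δ = 5.0133 × 49.6 = 248.66 N

249 N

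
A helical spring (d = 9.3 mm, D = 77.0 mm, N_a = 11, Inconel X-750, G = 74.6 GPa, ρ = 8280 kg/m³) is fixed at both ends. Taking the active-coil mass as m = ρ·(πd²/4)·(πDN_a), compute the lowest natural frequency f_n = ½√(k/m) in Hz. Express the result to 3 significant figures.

48.2 Hz

k = Gd⁴/(8D³N_a) = (74.6×10³)(9.3⁴)/(8·77.0³·11) = 13.89 N/mm = 13890 N/m
Wire length L = πDN_a = π·77.0·11 = 2660.9 mm
m = ρ·(πd²/4)·L = 8280 × 67.929×10⁻⁶ m² × 2.6609 m = 1.4966 kg
f_n = ½√(k/m) = 0.5·√(13890/1.4966) = 0.5·√(9281) = 48.169 Hz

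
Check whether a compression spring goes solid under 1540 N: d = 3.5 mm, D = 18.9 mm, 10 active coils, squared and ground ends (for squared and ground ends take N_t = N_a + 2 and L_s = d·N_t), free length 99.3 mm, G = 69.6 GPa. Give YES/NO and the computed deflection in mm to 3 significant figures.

YES, δ = 79.6 mm

k = Gd⁴/(8D³N_a) = (69.6×10³)(3.5⁴)/(8·18.9³·10) = 19.338 N/mm
N_t = 12; L_s = 3.5·12 = 42 mm; δ_solid = L₀ − L_s = 99.3 − 42 = 57.3 mm
δ = F/k = 1540/19.338 = 79.637 mm
δ ≥ δ_solid → spring goes solid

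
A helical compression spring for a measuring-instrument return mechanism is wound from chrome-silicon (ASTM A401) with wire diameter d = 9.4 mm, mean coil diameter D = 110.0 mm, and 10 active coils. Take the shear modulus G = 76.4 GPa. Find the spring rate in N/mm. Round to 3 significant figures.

k = Gd⁴/(8D³N_a) = (76.4×10³ × 9.4⁴) / (8 × 110.0³ × 10)
  = 5.96492e+08 / 1.0648e+08 = 5.6019 N/mm

5.60 N/mm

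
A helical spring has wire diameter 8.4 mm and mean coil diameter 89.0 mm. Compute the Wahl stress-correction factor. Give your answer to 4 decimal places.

1.1362

C = D/d = 89.0/8.4 = 10.5952
K_W = (4C−1)/(4C−4) + 0.615/C = 41.381/38.381 + 0.0580 = 1.1362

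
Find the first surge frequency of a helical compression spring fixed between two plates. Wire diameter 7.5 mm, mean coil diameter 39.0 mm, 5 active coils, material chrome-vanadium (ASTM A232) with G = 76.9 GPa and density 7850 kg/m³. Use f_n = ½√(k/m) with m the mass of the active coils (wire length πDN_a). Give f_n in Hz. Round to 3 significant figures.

347 Hz

k = Gd⁴/(8D³N_a) = (76.9×10³)(7.5⁴)/(8·39.0³·5) = 102.55 N/mm = 1.0255e+05 N/m
Wire length L = πDN_a = π·39.0·5 = 612.61 mm
m = ρ·(πd²/4)·L = 7850 × 44.179×10⁻⁶ m² × 0.61261 m = 0.21245 kg
f_n = ½√(k/m) = 0.5·√(1.0255e+05/0.21245) = 0.5·√(4.8267e+05) = 347.37 Hz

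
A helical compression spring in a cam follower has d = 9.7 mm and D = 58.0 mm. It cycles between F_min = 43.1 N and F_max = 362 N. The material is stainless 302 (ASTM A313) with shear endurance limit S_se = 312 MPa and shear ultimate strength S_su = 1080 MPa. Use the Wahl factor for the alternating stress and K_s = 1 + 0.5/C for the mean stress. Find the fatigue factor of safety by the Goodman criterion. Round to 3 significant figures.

7.32

C = D/d = 58.0/9.7 = 5.9794; K_W = (4C−1)/(4C−4)+0.615/C = 1.2535; K_s = 1+0.5/C = 1.0836
F_a = (F_max−F_min)/2 = 159.45 N; F_m = (F_max+F_min)/2 = 202.55 N
τ_a = K_W·8F_aD/(πd³) = 1.2535 × 25.803 = 32.344 MPa
τ_m = K_s·8F_mD/(πd³) = 1.0836 × 32.778 = 35.519 MPa
Goodman: 1/n_f = τ_a/S_se + τ_m/S_su = 32.344/312 + 35.519/1080 = 0.10367 + 0.03289 = 0.13655
n_f = 1/0.13655 = 7.323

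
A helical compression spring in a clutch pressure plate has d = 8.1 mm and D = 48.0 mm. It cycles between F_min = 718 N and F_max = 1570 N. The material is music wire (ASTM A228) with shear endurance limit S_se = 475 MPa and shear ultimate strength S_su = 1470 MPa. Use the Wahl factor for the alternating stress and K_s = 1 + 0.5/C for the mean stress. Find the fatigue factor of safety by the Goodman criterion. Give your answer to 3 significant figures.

C = D/d = 48.0/8.1 = 5.9259; K_W = (4C−1)/(4C−4)+0.615/C = 1.2560; K_s = 1+0.5/C = 1.0844
F_a = (F_max−F_min)/2 = 426 N; F_m = (F_max+F_min)/2 = 1144 N
τ_a = K_W·8F_aD/(πd³) = 1.2560 × 97.98 = 123.07 MPa
τ_m = K_s·8F_mD/(πd³) = 1.0844 × 263.12 = 285.32 MPa
Goodman: 1/n_f = τ_a/S_se + τ_m/S_su = 123.07/475 + 285.32/1470 = 0.25909 + 0.19410 = 0.45318
n_f = 1/0.45318 = 2.207

2.21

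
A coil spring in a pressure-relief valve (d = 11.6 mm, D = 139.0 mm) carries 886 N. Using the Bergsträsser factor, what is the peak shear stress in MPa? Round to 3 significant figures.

Spring index C = D/d = 139.0/11.6 = 11.9828
K_B = (4C+2)/(4C−3) = 49.931/44.931 = 1.1113
τ₀ = 8FD/(πd³) = 8·886·139.0/(π·11.6³) = 985232/4903.7 = 200.92 MPa
τ_max = K·τ₀ = 1.1113 × 200.92 = 223.27 MPa

223 MPa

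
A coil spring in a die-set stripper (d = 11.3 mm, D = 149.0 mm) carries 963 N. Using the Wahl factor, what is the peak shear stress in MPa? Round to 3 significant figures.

Spring index C = D/d = 149.0/11.3 = 13.1858
K_W = (4C−1)/(4C−4) + 0.615/C = 51.743/48.743 + 0.0466 = 1.1082
τ₀ = 8FD/(πd³) = 8·963·149.0/(π·11.3³) = 1.1479e+06/4533 = 253.23 MPa
τ_max = K·τ₀ = 1.1082 × 253.23 = 280.63 MPa

281 MPa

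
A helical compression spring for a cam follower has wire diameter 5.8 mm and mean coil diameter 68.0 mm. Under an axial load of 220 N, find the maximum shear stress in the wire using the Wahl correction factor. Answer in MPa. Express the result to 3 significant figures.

219 MPa

Spring index C = D/d = 68.0/5.8 = 11.7241
K_W = (4C−1)/(4C−4) + 0.615/C = 45.897/42.897 + 0.0525 = 1.1224
τ₀ = 8FD/(πd³) = 8·220·68.0/(π·5.8³) = 119680/612.96 = 195.25 MPa
τ_max = K·τ₀ = 1.1224 × 195.25 = 219.15 MPa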